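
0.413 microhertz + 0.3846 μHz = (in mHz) 0.0007976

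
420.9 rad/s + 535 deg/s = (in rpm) 4108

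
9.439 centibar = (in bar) 0.09439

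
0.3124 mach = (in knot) 206.8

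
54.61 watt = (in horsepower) 0.07323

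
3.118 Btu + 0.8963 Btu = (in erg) 4.235e+10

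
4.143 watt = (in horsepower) 0.005556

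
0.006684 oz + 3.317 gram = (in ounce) 0.1237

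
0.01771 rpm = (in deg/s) 0.1063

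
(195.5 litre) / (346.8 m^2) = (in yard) 0.0006165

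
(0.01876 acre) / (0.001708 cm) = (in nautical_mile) 2400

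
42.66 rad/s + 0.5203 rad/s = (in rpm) 412.3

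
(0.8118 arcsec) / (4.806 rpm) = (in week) 1.293e-11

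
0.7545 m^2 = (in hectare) 7.545e-05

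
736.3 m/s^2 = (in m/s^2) 736.3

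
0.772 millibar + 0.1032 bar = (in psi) 1.508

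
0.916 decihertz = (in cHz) 9.16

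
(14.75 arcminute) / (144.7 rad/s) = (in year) 9.402e-13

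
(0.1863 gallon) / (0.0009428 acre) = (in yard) 0.0002021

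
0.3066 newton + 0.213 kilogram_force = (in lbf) 0.5385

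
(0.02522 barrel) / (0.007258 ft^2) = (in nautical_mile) 0.003211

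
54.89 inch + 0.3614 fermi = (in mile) 0.0008663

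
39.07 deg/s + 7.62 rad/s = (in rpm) 79.28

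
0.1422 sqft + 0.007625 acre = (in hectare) 0.003087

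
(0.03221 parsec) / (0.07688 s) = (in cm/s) 1.293e+18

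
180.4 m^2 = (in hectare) 0.01804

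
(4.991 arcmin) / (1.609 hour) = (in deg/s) 1.436e-05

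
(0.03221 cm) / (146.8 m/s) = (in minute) 3.657e-08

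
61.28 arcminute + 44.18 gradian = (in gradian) 45.31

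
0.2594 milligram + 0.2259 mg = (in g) 0.0004853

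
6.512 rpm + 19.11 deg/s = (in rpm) 9.697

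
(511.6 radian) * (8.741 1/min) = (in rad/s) 74.53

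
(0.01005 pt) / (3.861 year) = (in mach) 8.552e-17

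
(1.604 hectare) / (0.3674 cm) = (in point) 1.238e+10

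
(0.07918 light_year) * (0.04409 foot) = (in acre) 2.488e+09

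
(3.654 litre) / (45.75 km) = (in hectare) 7.987e-12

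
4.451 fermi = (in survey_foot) 1.46e-14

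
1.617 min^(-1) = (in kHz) 2.695e-05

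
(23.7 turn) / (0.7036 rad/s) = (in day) 0.00245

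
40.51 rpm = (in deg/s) 243.1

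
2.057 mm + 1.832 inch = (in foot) 0.1594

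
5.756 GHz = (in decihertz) 5.756e+10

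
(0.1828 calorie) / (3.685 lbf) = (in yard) 0.05103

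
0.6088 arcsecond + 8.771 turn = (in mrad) 5.511e+04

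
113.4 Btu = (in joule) 1.196e+05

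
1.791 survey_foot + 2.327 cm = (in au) 3.805e-12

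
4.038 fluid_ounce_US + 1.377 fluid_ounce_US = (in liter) 0.1601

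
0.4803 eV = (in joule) 7.695e-20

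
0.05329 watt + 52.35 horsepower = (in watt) 3.904e+04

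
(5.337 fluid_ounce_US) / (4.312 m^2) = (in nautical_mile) 1.976e-08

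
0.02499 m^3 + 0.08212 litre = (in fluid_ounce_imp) 882.4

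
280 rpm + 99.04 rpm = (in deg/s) 2274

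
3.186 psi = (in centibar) 21.97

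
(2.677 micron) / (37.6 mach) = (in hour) 5.808e-14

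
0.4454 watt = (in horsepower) 0.0005973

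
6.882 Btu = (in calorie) 1735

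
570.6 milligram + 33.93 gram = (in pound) 0.07606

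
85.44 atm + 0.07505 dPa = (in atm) 85.44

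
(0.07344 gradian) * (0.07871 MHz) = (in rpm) 867.1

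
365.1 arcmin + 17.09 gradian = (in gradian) 23.85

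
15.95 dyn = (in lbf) 3.586e-05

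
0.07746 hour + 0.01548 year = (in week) 0.8076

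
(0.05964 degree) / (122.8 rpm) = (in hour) 2.248e-08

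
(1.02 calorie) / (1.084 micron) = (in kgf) 4.015e+05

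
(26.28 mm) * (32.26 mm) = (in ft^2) 0.009126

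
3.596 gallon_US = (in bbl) 0.08562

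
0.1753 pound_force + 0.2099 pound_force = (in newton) 1.713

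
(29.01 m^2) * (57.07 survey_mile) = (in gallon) 7.039e+08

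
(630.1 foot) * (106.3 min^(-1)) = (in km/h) 1225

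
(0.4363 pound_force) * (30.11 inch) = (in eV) 9.264e+18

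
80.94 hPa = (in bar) 0.08094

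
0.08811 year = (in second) 2.779e+06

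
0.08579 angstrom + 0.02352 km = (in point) 6.667e+04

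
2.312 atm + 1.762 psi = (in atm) 2.432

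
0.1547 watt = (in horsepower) 0.0002075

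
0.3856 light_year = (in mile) 2.267e+12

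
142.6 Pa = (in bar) 0.001426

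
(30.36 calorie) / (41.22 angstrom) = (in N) 3.082e+10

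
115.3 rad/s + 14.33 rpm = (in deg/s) 6692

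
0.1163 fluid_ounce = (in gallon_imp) 0.0007566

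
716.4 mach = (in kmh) 8.782e+05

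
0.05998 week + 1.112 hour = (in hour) 11.19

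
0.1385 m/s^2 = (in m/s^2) 0.1385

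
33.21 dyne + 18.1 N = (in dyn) 1.81e+06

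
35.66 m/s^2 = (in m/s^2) 35.66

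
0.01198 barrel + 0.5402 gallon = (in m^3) 0.00395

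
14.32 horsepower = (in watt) 1.068e+04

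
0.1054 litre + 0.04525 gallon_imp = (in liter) 0.3111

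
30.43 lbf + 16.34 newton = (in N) 151.7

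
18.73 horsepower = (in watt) 1.397e+04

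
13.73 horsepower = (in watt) 1.024e+04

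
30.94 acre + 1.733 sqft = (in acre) 30.94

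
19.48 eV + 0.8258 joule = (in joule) 0.8258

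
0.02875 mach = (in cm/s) 978.9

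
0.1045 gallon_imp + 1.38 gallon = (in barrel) 0.03585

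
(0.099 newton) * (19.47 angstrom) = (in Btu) 1.827e-13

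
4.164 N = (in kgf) 0.4246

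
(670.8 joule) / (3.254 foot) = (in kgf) 68.97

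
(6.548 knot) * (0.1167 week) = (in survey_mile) 147.7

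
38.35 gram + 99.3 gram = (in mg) 1.376e+05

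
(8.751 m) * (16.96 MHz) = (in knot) 2.885e+08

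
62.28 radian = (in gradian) 3965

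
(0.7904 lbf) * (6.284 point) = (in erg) 7.794e+04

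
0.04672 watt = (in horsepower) 6.265e-05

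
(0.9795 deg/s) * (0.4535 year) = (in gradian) 1.556e+07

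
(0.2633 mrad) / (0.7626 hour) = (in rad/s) 9.591e-08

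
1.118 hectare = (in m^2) 1.118e+04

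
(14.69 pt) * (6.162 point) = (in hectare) 1.127e-09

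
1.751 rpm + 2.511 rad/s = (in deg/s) 154.4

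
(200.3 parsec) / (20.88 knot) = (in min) 9.59e+15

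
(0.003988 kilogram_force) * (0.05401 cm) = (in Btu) 2.002e-08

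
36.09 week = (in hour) 6063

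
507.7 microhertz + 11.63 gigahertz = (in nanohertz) 1.163e+19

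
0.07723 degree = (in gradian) 0.08581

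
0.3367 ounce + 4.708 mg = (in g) 9.55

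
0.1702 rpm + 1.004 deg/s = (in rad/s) 0.03535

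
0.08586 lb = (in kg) 0.03895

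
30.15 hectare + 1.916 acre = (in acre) 76.42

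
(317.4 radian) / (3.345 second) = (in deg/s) 5437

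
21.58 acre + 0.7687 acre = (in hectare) 9.044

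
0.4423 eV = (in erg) 7.086e-13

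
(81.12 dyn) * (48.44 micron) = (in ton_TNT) 9.392e-18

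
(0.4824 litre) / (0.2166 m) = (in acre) 5.503e-07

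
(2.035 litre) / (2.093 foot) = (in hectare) 3.19e-07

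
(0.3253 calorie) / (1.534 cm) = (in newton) 88.73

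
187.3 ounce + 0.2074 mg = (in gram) 5310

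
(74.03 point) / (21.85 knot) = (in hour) 6.454e-07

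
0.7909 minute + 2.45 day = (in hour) 58.81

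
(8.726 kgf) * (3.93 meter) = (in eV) 2.099e+21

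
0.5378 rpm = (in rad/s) 0.05632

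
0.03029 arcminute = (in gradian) 0.0005609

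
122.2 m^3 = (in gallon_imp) 2.688e+04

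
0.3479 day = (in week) 0.0497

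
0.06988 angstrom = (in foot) 2.293e-11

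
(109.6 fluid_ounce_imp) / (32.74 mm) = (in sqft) 1.024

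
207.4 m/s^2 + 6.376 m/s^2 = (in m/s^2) 213.8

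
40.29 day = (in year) 0.1104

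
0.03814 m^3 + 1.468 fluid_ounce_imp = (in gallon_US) 10.09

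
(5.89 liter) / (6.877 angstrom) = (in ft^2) 9.219e+07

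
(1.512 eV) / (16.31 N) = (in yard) 1.624e-20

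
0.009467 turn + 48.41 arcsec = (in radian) 0.05972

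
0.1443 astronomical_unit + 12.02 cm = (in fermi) 2.159e+25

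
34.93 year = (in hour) 3.06e+05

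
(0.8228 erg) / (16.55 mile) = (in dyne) 3.089e-07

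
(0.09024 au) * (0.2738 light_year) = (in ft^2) 3.764e+26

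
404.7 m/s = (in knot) 786.7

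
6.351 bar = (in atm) 6.268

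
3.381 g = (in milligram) 3381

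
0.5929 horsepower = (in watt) 442.1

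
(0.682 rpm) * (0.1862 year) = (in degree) 2.403e+07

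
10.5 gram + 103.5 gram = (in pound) 0.2513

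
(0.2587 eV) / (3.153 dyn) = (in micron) 1.315e-09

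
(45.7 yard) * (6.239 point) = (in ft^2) 0.99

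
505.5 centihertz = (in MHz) 5.055e-06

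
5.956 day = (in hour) 142.9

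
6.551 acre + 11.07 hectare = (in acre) 33.91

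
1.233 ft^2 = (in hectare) 1.145e-05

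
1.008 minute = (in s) 60.48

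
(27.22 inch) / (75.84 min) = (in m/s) 0.0001519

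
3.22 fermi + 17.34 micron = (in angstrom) 1.734e+05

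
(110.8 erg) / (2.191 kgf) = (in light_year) 5.451e-23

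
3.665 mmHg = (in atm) 0.004822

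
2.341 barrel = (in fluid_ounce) 1.259e+04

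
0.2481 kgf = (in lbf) 0.547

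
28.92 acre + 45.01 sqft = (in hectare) 11.7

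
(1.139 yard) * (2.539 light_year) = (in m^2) 2.502e+16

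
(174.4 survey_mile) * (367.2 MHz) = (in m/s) 1.031e+14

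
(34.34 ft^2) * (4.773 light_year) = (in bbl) 9.061e+17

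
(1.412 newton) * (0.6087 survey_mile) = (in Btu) 1.311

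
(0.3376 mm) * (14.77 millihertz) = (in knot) 9.693e-06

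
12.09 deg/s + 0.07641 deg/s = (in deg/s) 12.17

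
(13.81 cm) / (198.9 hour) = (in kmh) 6.943e-07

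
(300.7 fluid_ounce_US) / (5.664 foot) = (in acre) 1.273e-06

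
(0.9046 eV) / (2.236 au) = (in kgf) 4.418e-32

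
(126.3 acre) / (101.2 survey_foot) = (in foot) 5.436e+04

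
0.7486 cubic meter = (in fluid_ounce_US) 2.531e+04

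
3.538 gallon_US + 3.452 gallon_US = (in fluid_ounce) 894.7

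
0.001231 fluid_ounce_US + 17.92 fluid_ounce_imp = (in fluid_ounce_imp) 17.92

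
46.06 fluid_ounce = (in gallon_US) 0.3598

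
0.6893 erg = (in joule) 6.893e-08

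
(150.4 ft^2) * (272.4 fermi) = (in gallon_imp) 8.372e-10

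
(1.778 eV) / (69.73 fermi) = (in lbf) 9.184e-07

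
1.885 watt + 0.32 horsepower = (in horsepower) 0.3225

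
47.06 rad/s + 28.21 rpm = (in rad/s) 50.01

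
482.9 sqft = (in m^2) 44.86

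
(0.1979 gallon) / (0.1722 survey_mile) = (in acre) 6.68e-10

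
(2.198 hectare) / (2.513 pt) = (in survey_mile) 1.541e+04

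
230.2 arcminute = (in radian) 0.06696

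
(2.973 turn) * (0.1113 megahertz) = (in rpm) 1.985e+07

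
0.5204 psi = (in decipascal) 3.588e+04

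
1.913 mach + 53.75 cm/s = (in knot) 1267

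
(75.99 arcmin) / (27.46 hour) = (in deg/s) 1.281e-05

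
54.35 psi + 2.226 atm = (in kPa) 600.3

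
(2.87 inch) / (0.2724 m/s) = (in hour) 7.434e-05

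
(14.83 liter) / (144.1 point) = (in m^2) 0.2917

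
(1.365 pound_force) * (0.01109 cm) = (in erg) 6734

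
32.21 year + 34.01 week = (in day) 1.199e+04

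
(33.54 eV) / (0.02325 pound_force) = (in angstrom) 5.196e-07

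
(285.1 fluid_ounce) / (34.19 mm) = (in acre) 6.094e-05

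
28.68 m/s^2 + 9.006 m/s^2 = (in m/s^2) 37.69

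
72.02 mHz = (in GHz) 7.202e-11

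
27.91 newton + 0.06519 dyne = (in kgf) 2.846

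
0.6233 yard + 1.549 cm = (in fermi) 5.854e+14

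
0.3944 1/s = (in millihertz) 394.4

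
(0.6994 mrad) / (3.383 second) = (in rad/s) 0.0002067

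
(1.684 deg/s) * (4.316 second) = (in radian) 0.1269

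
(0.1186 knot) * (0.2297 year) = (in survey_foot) 1.45e+06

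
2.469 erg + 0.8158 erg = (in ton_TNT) 7.851e-17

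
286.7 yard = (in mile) 0.1629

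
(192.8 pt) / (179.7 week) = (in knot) 1.216e-09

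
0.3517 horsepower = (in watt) 262.3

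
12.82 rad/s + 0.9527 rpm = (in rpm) 123.4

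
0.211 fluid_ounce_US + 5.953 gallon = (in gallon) 5.955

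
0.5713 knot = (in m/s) 0.2939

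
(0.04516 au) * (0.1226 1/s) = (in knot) 1.61e+09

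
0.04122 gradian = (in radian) 0.0006475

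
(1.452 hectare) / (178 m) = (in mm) 8.157e+04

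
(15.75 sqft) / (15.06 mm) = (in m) 97.16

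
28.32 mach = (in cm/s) 9.643e+05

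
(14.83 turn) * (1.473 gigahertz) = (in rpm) 1.311e+12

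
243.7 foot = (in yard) 81.23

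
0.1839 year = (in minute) 9.666e+04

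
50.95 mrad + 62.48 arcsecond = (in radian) 0.05125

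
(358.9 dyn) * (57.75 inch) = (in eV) 3.286e+16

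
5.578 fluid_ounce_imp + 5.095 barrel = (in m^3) 0.8102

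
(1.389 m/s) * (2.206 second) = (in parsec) 9.93e-17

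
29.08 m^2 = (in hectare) 0.002908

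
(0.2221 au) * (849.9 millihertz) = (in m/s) 2.824e+10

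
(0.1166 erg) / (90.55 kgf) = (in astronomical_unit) 8.777e-23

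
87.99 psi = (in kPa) 606.7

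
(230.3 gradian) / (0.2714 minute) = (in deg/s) 12.73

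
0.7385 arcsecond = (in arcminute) 0.01231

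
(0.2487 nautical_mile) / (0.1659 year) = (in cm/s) 0.008804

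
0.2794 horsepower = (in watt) 208.3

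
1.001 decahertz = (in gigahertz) 1.001e-08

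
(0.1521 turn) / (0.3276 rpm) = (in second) 27.86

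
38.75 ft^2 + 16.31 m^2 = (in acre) 0.00492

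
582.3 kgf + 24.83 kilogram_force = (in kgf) 607.1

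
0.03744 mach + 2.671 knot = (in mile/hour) 31.59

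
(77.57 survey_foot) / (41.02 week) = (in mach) 2.799e-09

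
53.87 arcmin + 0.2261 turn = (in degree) 82.29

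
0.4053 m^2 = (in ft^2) 4.363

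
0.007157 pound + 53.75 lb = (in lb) 53.76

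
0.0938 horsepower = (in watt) 69.95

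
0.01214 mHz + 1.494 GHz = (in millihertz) 1.494e+12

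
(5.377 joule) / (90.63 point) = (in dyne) 1.682e+07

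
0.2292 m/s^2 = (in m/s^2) 0.2292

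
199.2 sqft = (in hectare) 0.001851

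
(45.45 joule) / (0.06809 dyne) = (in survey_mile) 4.148e+04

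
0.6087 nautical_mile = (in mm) 1.127e+06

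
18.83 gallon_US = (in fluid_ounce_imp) 2509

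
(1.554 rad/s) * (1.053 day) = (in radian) 1.414e+05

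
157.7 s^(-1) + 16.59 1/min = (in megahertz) 0.000158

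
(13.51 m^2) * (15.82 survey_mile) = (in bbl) 2.163e+06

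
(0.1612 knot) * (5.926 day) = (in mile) 26.38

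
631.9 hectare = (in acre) 1561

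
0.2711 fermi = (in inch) 1.067e-14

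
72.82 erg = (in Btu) 6.902e-09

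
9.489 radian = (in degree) 543.7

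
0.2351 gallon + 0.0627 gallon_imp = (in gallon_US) 0.3104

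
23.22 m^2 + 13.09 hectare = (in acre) 32.35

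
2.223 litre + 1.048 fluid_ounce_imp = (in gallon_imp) 0.4955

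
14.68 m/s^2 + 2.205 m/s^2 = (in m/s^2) 16.88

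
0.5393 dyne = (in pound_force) 1.212e-06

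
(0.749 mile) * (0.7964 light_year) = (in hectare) 9.082e+14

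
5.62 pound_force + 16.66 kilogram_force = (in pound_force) 42.35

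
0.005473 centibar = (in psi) 0.0007938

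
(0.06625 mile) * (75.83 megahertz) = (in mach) 2.374e+07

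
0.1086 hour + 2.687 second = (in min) 6.561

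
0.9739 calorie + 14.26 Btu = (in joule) 1.505e+04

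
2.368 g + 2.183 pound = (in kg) 0.9926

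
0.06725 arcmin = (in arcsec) 4.035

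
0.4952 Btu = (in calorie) 124.9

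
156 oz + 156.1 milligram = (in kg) 4.423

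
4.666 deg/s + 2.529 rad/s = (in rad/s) 2.61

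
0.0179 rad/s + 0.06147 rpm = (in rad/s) 0.02434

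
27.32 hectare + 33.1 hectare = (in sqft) 6.504e+06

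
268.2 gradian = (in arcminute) 1.448e+04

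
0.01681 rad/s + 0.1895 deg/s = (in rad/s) 0.02012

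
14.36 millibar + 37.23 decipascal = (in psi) 0.2088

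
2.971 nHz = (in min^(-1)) 1.783e-07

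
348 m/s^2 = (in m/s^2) 348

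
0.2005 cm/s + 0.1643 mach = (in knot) 108.8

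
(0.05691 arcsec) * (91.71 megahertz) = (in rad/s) 25.3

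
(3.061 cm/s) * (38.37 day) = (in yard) 1.11e+05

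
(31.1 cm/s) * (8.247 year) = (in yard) 8.846e+07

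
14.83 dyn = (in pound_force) 3.334e-05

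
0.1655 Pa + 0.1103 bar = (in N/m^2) 1.103e+04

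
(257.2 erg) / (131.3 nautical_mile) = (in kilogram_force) 1.079e-11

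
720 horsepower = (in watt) 5.369e+05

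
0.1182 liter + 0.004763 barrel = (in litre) 0.8755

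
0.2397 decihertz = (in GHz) 2.397e-11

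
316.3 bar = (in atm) 312.2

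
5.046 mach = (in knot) 3340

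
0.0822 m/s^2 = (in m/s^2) 0.0822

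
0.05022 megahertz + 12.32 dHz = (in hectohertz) 502.2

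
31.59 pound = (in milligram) 1.433e+07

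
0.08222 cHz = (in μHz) 822.2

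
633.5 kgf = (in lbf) 1397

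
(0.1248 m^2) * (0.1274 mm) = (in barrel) 0.0001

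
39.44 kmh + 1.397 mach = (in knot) 945.9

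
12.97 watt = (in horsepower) 0.01739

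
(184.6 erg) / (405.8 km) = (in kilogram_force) 4.639e-12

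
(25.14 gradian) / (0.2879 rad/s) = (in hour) 0.000381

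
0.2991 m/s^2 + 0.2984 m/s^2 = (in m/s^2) 0.5975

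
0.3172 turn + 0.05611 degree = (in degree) 114.2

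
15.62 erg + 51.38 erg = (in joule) 6.7e-06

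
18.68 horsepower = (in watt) 1.393e+04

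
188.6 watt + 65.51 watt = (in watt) 254.1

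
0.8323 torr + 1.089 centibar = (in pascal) 1200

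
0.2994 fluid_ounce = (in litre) 0.008854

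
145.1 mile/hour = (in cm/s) 6487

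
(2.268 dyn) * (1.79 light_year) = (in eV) 2.397e+30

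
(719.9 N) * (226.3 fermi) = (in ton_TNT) 3.894e-20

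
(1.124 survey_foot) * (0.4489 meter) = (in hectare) 1.538e-05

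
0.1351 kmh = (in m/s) 0.03753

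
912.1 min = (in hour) 15.2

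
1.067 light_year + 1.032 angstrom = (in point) 2.861e+19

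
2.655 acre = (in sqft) 1.157e+05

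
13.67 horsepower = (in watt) 1.019e+04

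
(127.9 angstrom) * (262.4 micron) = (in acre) 8.293e-16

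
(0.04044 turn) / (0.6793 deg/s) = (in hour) 0.005953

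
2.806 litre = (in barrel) 0.01765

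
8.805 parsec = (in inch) 1.07e+19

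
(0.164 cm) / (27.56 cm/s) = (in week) 9.839e-09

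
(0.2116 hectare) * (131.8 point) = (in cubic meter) 98.39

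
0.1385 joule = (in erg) 1.385e+06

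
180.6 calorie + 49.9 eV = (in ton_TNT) 1.806e-07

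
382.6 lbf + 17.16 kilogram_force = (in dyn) 1.87e+08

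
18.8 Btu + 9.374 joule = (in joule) 1.984e+04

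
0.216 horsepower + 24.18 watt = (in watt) 185.3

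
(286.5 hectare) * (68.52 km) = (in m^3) 1.963e+11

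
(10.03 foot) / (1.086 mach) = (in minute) 0.0001378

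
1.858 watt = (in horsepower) 0.002492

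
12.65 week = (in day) 88.55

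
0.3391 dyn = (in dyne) 0.3391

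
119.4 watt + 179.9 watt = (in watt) 299.3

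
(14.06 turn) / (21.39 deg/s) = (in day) 0.002739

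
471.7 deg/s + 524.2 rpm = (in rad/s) 63.13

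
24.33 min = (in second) 1460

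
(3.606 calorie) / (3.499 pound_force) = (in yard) 1.06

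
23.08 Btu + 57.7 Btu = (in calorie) 2.037e+04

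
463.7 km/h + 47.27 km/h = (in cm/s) 1.419e+04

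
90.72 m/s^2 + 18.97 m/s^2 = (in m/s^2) 109.7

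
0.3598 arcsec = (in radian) 1.744e-06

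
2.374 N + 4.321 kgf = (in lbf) 10.06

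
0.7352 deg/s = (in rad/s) 0.01283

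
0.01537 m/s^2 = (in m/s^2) 0.01537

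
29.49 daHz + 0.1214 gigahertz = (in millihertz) 1.214e+11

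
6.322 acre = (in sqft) 2.754e+05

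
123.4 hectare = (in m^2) 1.234e+06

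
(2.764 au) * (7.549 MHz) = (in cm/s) 3.121e+20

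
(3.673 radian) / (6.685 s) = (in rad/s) 0.5494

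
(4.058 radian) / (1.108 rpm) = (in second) 34.97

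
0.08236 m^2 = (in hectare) 8.236e-06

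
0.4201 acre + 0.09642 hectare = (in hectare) 0.2664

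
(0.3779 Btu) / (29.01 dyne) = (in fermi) 1.374e+21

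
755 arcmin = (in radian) 0.2196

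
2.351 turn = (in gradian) 940.4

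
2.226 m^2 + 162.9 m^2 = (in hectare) 0.01651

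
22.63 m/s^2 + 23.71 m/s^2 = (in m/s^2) 46.34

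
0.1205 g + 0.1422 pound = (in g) 64.62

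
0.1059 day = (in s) 9150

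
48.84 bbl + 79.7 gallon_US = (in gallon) 2131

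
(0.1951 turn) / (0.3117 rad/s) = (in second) 3.933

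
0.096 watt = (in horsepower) 0.0001287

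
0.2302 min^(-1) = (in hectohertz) 3.837e-05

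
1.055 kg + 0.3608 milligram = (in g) 1055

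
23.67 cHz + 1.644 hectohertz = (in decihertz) 1646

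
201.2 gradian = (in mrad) 3160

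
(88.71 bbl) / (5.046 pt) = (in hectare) 0.7923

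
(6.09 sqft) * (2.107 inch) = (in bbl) 0.1905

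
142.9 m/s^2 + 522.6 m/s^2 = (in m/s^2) 665.5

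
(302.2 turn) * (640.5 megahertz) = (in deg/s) 6.968e+13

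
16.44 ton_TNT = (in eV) 4.293e+29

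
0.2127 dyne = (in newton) 2.127e-06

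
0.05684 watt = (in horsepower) 7.622e-05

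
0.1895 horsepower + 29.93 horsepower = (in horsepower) 30.12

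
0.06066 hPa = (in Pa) 6.066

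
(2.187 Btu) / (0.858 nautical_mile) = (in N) 1.452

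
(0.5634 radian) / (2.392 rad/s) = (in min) 0.003926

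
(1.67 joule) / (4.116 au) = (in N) 2.712e-12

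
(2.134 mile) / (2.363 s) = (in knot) 2825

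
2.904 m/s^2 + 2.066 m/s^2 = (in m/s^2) 4.97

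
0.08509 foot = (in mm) 25.94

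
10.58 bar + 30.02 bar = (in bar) 40.6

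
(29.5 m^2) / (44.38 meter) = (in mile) 0.000413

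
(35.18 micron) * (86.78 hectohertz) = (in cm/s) 30.53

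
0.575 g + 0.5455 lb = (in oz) 8.748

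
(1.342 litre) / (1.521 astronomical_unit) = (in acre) 1.457e-18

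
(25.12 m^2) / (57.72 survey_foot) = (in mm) 1428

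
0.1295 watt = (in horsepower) 0.0001737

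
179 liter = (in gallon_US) 47.29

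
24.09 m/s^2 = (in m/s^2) 24.09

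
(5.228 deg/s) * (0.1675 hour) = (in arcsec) 1.135e+07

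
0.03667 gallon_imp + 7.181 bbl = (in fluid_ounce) 3.861e+04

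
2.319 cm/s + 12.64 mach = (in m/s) 4304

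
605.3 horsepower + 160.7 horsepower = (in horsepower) 766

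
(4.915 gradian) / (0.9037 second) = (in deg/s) 4.895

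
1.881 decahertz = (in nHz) 1.881e+10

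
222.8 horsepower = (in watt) 1.661e+05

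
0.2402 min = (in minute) 0.2402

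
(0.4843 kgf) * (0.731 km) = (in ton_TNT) 8.298e-07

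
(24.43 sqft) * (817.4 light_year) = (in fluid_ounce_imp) 6.177e+23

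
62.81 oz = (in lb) 3.926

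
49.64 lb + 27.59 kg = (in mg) 5.011e+07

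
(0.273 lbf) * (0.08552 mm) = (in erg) 1039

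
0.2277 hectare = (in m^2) 2277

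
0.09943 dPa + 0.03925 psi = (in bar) 0.002706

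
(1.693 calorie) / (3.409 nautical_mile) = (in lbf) 0.0002522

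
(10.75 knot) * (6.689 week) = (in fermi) 2.237e+22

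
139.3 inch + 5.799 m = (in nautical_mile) 0.005042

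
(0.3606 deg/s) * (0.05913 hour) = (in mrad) 1340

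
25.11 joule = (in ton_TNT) 6.001e-09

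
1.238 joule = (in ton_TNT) 2.959e-10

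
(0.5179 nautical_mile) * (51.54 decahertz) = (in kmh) 1.78e+06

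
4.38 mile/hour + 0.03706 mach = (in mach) 0.04281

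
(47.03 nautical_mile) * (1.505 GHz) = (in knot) 2.548e+14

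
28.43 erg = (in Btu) 2.695e-09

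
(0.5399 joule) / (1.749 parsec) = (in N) 1e-17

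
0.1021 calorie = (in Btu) 0.0004049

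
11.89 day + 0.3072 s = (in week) 1.699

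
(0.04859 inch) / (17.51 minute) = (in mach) 3.45e-09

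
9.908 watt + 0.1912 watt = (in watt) 10.1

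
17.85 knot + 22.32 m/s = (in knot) 61.24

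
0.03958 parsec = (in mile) 7.589e+11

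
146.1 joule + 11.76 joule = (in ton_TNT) 3.773e-08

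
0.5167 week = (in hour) 86.81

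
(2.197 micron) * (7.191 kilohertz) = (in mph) 0.03534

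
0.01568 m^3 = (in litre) 15.68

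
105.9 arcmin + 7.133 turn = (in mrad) 4.485e+04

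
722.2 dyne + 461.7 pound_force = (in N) 2054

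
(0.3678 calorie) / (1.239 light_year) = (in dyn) 1.313e-11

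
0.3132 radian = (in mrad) 313.2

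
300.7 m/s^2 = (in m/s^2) 300.7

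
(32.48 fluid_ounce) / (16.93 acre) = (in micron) 0.01402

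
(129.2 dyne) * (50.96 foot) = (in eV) 1.253e+17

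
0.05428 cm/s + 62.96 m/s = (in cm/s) 6296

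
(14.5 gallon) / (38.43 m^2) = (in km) 1.428e-06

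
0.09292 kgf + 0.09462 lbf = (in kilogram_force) 0.1358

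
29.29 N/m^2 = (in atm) 0.0002891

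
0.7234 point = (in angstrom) 2.552e+06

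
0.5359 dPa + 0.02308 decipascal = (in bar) 5.59e-07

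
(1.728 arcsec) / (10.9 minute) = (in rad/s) 1.281e-08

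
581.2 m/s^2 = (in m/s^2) 581.2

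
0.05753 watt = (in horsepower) 7.715e-05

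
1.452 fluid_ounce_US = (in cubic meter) 4.294e-05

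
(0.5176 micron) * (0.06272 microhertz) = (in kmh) 1.169e-13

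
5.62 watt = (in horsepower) 0.007537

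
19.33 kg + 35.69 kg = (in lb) 121.3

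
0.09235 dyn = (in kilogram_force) 9.417e-08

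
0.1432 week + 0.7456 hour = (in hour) 24.8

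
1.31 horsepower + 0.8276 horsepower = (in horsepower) 2.138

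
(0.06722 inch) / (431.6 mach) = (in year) 3.684e-16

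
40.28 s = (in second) 40.28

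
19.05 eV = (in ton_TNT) 7.295e-28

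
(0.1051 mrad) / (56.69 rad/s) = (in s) 1.854e-06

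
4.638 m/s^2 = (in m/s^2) 4.638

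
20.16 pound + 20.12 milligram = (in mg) 9.144e+06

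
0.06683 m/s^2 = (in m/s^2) 0.06683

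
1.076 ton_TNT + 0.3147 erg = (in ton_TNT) 1.076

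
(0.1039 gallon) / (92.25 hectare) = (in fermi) 4.263e+05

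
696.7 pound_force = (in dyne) 3.099e+08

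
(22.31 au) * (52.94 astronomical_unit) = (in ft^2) 2.845e+26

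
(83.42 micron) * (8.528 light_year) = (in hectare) 6.73e+08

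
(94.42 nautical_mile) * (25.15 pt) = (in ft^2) 1.67e+04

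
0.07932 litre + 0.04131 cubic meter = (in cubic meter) 0.04139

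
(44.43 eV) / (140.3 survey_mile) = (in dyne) 3.153e-18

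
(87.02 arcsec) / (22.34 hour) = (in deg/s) 3.006e-07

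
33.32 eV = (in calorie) 1.276e-18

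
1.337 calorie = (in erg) 5.594e+07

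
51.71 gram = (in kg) 0.05171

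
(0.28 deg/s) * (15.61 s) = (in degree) 4.371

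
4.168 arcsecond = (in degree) 0.001158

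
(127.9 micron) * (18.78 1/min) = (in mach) 1.176e-07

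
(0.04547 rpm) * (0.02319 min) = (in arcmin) 22.78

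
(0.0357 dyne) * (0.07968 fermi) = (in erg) 2.845e-16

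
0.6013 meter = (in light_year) 6.356e-17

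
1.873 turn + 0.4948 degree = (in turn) 1.874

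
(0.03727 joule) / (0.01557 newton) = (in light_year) 2.53e-16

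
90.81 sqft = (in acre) 0.002085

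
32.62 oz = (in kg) 0.9248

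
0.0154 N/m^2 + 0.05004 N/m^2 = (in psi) 9.491e-06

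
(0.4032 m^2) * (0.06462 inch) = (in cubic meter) 0.0006618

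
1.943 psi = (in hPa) 134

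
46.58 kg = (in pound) 102.7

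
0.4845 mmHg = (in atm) 0.0006375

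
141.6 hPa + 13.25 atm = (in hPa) 1.357e+04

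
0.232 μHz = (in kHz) 2.32e-10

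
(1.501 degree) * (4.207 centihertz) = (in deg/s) 0.06315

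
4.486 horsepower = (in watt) 3345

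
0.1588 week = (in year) 0.003045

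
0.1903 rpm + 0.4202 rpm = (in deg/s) 3.663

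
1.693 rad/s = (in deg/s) 97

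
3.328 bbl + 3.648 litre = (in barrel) 3.351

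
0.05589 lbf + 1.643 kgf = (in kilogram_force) 1.668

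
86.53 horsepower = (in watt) 6.453e+04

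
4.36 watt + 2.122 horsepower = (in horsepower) 2.128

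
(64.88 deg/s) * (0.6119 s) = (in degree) 39.7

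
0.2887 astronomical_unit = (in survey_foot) 1.417e+11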